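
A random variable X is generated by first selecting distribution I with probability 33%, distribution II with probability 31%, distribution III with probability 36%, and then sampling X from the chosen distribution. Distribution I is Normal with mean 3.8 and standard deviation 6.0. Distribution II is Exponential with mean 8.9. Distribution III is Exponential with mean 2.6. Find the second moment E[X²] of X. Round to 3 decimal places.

70.623

For each component E[X²] = Var + (mean)², giving I: 50.44; II: 158.42; III: 13.52.
Overall E[X²] = 0.33·50.44 + 0.31·158.42 + 0.36·13.52 = 70.6226.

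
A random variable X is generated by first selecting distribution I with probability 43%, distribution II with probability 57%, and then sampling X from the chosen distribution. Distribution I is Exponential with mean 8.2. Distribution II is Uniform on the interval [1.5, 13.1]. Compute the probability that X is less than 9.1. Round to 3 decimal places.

Conditional on each component, P(X < 9.1): I: 0.670361; II: 0.655172.
By total probability, P(X < 9.1) = 0.43·0.670361 + 0.57·0.655172 = 0.661703.

0.662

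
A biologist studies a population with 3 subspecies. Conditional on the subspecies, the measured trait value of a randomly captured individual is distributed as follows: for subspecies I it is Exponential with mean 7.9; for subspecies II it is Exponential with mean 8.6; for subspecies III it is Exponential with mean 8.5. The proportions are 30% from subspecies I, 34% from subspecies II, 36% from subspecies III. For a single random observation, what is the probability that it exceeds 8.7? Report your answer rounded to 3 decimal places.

0.353

Conditional on each subspecies, P(X > 8.7): I: 0.33245; II: 0.363627; III: 0.359324.
By total probability, P(X > 8.7) = 0.3·0.33245 + 0.34·0.363627 + 0.36·0.359324 = 0.352725.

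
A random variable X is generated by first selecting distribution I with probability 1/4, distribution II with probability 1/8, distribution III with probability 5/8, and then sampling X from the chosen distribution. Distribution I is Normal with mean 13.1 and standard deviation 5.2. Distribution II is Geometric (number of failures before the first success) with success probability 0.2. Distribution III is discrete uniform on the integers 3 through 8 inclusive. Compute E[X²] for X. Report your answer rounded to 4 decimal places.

74.8917

For each component E[X²] = Var + (mean)², giving I: 198.65; II: 36; III: 33.1667.
Overall E[X²] = 0.25·198.65 + 0.125·36 + 0.625·33.1667 = 74.8917.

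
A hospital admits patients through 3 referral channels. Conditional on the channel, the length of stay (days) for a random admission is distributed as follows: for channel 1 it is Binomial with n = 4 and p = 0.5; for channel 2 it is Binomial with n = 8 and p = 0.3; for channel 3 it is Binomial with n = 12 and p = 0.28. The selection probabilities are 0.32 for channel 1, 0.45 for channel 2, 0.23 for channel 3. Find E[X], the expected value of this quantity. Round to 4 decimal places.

2.4928

Component means — 1: 2; 2: 2.4; 3: 3.36.
E[X] = 0.32·2 + 0.45·2.4 + 0.23·3.36 = 2.4928.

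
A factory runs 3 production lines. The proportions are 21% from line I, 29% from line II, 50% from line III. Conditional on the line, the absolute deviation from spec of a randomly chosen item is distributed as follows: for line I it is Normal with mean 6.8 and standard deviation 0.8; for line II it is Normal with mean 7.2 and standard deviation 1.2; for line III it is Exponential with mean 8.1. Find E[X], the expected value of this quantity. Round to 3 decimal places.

7.566

Component means — I: 6.8; II: 7.2; III: 8.1.
E[X] = 0.21·6.8 + 0.29·7.2 + 0.5·8.1 = 7.566.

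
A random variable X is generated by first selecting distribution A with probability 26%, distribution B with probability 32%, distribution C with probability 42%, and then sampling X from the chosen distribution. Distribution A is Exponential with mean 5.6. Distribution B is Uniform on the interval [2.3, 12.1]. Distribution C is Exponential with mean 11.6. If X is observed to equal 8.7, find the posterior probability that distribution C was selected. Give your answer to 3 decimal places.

0.287

Likelihoods f(8.7 | ·): A: 0.0377663; B: 0.102041; C: 0.0407213.
Posterior ∝ prior × likelihood. Numerator for C: 0.42·0.0407213 = 0.0171029.
Normalizing constant: 0.26·0.0377663 + 0.32·0.102041 + 0.42·0.0407213 = 0.0595752.
P(C | observation) = 0.0171029 / 0.0595752 = 0.287081.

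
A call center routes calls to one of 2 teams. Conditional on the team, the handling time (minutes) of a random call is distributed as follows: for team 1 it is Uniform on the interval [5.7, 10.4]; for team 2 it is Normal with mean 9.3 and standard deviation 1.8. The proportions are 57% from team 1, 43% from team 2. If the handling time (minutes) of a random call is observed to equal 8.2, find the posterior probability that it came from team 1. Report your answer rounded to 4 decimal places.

Likelihoods f(8.2 | ·): 1: 0.212766; 2: 0.183883.
Posterior ∝ prior × likelihood. Numerator for 1: 0.57·0.212766 = 0.121277.
Normalizing constant: 0.57·0.212766 + 0.43·0.183883 = 0.200346.
P(1 | observation) = 0.121277 / 0.200346 = 0.605334.

0.6053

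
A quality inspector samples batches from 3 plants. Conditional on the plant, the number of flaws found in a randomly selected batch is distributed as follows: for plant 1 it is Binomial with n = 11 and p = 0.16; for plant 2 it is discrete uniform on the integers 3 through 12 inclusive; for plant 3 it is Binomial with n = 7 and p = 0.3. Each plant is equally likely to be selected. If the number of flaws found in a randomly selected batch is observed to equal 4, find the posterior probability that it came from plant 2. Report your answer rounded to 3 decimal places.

0.383

Likelihoods P(X=4 | ·): 1: 0.0638188; 2: 0.1; 3: 0.0972405.
Posterior ∝ prior × likelihood. Numerator for 2: 0.333333·0.1 = 0.0333333.
Normalizing constant: 0.333333·0.0638188 + 0.333333·0.1 + 0.333333·0.0972405 = 0.0870198.
P(2 | observation) = 0.0333333 / 0.0870198 = 0.383055.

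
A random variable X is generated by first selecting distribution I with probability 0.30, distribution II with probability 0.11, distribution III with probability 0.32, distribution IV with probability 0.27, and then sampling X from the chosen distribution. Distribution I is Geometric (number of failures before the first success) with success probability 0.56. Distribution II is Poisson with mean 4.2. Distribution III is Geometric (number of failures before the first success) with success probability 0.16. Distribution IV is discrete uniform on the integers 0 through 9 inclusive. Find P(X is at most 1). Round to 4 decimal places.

0.3987

Conditional on each component, P(X ≤ 1): I: 0.8064; II: 0.077977; III: 0.2944; IV: 0.2.
By total probability, P(X ≤ 1) = 0.3·0.8064 + 0.11·0.077977 + 0.32·0.2944 + 0.27·0.2 = 0.398705.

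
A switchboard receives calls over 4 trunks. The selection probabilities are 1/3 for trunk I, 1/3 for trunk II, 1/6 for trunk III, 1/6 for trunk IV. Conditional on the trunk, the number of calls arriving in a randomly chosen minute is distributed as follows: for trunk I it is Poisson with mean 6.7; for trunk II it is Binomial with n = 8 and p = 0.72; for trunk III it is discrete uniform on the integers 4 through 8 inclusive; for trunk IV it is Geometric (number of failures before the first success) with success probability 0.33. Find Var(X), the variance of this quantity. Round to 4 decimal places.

6.6803

Per component, I: μ=6.7, E[X²]=51.59; II: μ=5.76, E[X²]=34.7904; III: μ=6, E[X²]=38; IV: μ=2.0303, E[X²]=10.2746.
E[X] = 0.333333·6.7 + 0.333333·5.76 + 0.166667·6 + 0.166667·2.0303 = 5.49172.
E[X²] = 0.333333·51.59 + 0.333333·34.7904 + 0.166667·38 + 0.166667·10.2746 = 36.8392.
Var(X) = E[X²] − (E[X])² = 36.8392 − 30.159 = 6.68027.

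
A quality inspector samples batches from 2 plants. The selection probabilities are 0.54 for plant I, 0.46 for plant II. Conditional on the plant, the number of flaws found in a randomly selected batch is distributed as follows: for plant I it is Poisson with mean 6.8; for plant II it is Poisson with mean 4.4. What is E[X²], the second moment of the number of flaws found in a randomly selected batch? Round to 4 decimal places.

For each component E[X²] = Var + (mean)², giving I: 53.04; II: 23.76.
Overall E[X²] = 0.54·53.04 + 0.46·23.76 = 39.5712.

39.5712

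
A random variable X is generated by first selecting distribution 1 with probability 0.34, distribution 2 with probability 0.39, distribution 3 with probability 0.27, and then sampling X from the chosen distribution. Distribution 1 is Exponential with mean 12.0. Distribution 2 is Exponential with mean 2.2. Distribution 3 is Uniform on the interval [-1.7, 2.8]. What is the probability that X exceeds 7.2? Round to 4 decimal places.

0.2014

Conditional on each component, P(X > 7.2): 1: 0.548812; 2: 0.0379029; 3: 0.
By total probability, P(X > 7.2) = 0.34·0.548812 + 0.39·0.0379029 + 0.27·0 = 0.201378.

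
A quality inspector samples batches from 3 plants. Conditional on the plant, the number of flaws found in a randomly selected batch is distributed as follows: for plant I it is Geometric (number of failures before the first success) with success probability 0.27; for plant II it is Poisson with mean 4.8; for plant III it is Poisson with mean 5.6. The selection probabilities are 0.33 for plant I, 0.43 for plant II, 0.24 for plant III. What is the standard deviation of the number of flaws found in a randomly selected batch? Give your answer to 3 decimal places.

Per component, I: μ=2.7037, E[X²]=17.3237; II: μ=4.8, E[X²]=27.84; III: μ=5.6, E[X²]=36.96.
E[X] = 0.33·2.7037 + 0.43·4.8 + 0.24·5.6 = 4.30022.
E[X²] = 0.33·17.3237 + 0.43·27.84 + 0.24·36.96 = 26.5584.
Var(X) = E[X²] − (E[X])² = 26.5584 − 18.4919 = 8.06652.
SD(X) = √8.06652 = 2.84016.

2.840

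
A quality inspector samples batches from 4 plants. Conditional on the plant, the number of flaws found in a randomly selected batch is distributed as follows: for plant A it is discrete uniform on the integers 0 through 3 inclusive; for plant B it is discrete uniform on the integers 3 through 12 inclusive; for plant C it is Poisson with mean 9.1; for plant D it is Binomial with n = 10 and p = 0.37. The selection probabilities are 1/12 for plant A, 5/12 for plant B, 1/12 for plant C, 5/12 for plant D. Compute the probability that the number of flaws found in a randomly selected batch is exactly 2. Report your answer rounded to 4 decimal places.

0.0849

Conditional on each plant, P(X = 2): A: 0.25; B: 0; C: 0.00462352; D: 0.152876.
By total probability, P(X = 2) = 0.0833333·0.25 + 0.416667·0 + 0.0833333·0.00462352 + 0.416667·0.152876 = 0.0849171.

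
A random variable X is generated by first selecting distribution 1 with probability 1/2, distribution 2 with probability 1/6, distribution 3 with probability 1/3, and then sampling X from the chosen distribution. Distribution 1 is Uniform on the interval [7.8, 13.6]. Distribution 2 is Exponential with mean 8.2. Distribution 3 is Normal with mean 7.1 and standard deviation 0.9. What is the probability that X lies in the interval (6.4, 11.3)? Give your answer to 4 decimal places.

Conditional on each component, P(6.4 < X < 11.3): 1: 0.603448; 2: 0.206113; 3: 0.781648.
By total probability, P(6.4 < X < 11.3) = 0.5·0.603448 + 0.166667·0.206113 + 0.333333·0.781648 = 0.596626.

0.5966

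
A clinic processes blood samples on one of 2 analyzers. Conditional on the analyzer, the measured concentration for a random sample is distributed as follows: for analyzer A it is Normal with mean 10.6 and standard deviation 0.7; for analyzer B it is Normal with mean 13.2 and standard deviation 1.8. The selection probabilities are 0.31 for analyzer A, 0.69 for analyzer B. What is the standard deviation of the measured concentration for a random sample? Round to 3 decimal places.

1.958

Per component, A: μ=10.6, E[X²]=112.85; B: μ=13.2, E[X²]=177.48.
E[X] = 0.31·10.6 + 0.69·13.2 = 12.394.
E[X²] = 0.31·112.85 + 0.69·177.48 = 157.445.
Var(X) = E[X²] − (E[X])² = 157.445 − 153.611 = 3.83346.
SD(X) = √3.83346 = 1.95792.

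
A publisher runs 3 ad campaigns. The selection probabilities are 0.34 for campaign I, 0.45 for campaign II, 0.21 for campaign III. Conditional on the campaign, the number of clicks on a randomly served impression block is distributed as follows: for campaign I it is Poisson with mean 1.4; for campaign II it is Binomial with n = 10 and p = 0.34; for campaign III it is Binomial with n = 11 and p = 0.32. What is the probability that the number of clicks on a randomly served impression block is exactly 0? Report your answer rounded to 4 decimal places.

0.0939

Conditional on each campaign, P(X = 0): I: 0.246597; II: 0.0156834; III: 0.0143747.
By total probability, P(X = 0) = 0.34·0.246597 + 0.45·0.0156834 + 0.21·0.0143747 = 0.0939192.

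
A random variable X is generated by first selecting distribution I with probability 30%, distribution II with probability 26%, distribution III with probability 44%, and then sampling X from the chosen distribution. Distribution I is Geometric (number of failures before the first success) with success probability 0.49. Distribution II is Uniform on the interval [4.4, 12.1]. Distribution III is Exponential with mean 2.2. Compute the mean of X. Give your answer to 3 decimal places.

Component means — I: 1.04082; II: 8.25; III: 2.2.
E[X] = 0.3·1.04082 + 0.26·8.25 + 0.44·2.2 = 3.42524.

3.425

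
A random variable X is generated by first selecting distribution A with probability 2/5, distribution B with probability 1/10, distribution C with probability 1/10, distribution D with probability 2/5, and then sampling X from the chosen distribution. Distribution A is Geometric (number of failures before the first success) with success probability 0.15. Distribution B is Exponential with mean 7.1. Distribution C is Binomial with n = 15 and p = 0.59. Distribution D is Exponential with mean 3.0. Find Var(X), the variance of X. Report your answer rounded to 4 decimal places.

Per component, A: μ=5.66667, E[X²]=69.8889; B: μ=7.1, E[X²]=100.82; C: μ=8.85, E[X²]=81.951; D: μ=3, E[X²]=18.
E[X] = 0.4·5.66667 + 0.1·7.1 + 0.1·8.85 + 0.4·3 = 5.06167.
E[X²] = 0.4·69.8889 + 0.1·100.82 + 0.1·81.951 + 0.4·18 = 53.4327.
Var(X) = E[X²] − (E[X])² = 53.4327 − 25.6205 = 27.8122.

27.8122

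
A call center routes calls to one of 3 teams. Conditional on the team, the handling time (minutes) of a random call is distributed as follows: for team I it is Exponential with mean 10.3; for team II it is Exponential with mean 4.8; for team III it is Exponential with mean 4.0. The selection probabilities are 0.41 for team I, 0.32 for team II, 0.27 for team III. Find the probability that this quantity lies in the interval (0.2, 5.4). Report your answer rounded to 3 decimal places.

Conditional on each team, P(0.2 < X < 5.4): I: 0.388784; II: 0.634537; III: 0.691989.
By total probability, P(0.2 < X < 5.4) = 0.41·0.388784 + 0.32·0.634537 + 0.27·0.691989 = 0.54929.

0.549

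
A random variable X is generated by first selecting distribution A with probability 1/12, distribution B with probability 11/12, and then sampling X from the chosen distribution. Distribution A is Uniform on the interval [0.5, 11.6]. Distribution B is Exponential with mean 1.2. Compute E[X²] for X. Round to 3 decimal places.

6.546

For each component E[X²] = Var + (mean)², giving A: 46.87; B: 2.88.
Overall E[X²] = 0.0833333·46.87 + 0.916667·2.88 = 6.54583.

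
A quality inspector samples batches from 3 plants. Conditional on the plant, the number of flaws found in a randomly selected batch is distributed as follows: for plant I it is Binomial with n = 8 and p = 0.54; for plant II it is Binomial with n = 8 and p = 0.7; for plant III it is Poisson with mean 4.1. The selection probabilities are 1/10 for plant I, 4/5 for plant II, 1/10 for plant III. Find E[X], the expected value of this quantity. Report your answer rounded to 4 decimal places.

5.3220

Component means — I: 4.32; II: 5.6; III: 4.1.
E[X] = 0.1·4.32 + 0.8·5.6 + 0.1·4.1 = 5.322.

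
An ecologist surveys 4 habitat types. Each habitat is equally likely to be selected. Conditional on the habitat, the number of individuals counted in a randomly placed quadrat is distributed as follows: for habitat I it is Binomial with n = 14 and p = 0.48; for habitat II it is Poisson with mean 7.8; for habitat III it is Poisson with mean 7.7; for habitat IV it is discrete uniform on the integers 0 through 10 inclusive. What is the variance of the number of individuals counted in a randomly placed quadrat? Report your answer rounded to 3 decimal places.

8.513

Per component, I: μ=6.72, E[X²]=48.6528; II: μ=7.8, E[X²]=68.64; III: μ=7.7, E[X²]=66.99; IV: μ=5, E[X²]=35.
E[X] = 0.25·6.72 + 0.25·7.8 + 0.25·7.7 + 0.25·5 = 6.805.
E[X²] = 0.25·48.6528 + 0.25·68.64 + 0.25·66.99 + 0.25·35 = 54.8207.
Var(X) = E[X²] − (E[X])² = 54.8207 − 46.308 = 8.51268.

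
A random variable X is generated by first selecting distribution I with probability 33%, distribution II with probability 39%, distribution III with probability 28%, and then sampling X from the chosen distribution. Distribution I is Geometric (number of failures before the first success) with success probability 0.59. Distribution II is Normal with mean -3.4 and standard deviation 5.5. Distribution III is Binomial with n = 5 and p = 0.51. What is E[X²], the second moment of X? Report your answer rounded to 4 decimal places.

For each component E[X²] = Var + (mean)², giving I: 1.66073; II: 41.81; III: 7.752.
Overall E[X²] = 0.33·1.66073 + 0.39·41.81 + 0.28·7.752 = 19.0245.

19.0245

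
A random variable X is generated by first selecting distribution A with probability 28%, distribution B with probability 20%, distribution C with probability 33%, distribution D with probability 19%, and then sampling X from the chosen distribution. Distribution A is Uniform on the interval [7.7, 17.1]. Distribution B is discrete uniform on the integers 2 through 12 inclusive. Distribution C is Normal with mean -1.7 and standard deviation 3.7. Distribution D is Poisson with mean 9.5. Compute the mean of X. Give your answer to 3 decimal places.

6.116

Component means — A: 12.4; B: 7; C: -1.7; D: 9.5.
E[X] = 0.28·12.4 + 0.2·7 + 0.33·-1.7 + 0.19·9.5 = 6.116.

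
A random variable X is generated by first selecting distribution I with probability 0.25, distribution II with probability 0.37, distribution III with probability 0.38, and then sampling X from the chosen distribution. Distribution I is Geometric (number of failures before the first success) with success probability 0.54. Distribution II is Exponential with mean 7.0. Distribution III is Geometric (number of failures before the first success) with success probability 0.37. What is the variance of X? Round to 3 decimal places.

Per component, I: μ=0.851852, E[X²]=2.30316; II: μ=7, E[X²]=98; III: μ=1.7027, E[X²]=7.5011.
E[X] = 0.25·0.851852 + 0.37·7 + 0.38·1.7027 = 3.44999.
E[X²] = 0.25·2.30316 + 0.37·98 + 0.38·7.5011 = 39.6862.
Var(X) = E[X²] − (E[X])² = 39.6862 − 11.9024 = 27.7838.

27.784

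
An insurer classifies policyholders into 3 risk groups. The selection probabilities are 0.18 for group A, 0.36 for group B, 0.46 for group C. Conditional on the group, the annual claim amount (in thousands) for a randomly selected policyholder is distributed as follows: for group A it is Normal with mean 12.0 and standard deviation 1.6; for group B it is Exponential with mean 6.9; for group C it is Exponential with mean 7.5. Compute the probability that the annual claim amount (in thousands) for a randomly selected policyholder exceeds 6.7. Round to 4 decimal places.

0.5045

Conditional on each group, P(X > 6.7): A: 0.999538; B: 0.378699; C: 0.409289.
By total probability, P(X > 6.7) = 0.18·0.999538 + 0.36·0.378699 + 0.46·0.409289 = 0.504521.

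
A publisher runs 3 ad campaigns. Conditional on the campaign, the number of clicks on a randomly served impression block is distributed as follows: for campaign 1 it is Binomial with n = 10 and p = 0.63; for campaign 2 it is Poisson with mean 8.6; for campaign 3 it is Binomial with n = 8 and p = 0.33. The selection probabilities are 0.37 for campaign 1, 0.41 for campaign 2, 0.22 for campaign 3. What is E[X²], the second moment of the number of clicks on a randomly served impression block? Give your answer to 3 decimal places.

For each component E[X²] = Var + (mean)², giving 1: 42.021; 2: 82.56; 3: 8.7384.
Overall E[X²] = 0.37·42.021 + 0.41·82.56 + 0.22·8.7384 = 51.3198.

51.320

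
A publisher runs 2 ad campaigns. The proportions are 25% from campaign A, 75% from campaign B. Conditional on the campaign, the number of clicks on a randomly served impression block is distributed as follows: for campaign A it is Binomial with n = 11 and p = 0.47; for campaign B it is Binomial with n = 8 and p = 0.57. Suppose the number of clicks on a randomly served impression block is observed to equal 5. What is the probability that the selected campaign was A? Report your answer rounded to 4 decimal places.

Likelihoods P(X=5 | ·): A: 0.234848; B: 0.267897.
Posterior ∝ prior × likelihood. Numerator for A: 0.25·0.234848 = 0.0587119.
Normalizing constant: 0.25·0.234848 + 0.75·0.267897 = 0.259635.
P(A | observation) = 0.0587119 / 0.259635 = 0.226133.

0.2261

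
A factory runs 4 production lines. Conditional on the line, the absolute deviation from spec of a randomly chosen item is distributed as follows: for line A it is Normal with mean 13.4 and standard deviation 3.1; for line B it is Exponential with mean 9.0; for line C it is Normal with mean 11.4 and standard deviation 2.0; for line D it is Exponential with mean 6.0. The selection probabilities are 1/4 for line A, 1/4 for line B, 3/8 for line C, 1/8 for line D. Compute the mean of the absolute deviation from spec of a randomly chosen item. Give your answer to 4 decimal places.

Component means — A: 13.4; B: 9; C: 11.4; D: 6.
E[X] = 0.25·13.4 + 0.25·9 + 0.375·11.4 + 0.125·6 = 10.625.

10.6250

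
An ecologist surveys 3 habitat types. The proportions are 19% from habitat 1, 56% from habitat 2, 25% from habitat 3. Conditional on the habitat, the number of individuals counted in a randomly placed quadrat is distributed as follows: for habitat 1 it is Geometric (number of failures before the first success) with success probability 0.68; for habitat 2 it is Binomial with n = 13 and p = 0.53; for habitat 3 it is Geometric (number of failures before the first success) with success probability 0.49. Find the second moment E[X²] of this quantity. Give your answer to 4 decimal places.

29.3732

For each component E[X²] = Var + (mean)², giving 1: 0.913495; 2: 50.7104; 3: 3.20741.
Overall E[X²] = 0.19·0.913495 + 0.56·50.7104 + 0.25·3.20741 = 29.3732.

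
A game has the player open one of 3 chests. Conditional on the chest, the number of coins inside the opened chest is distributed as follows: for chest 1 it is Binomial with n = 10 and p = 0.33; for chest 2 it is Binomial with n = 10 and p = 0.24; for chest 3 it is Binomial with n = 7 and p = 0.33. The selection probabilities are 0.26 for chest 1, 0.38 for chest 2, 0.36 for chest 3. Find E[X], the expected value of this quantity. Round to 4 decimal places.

Component means — 1: 3.3; 2: 2.4; 3: 2.31.
E[X] = 0.26·3.3 + 0.38·2.4 + 0.36·2.31 = 2.6016.

2.6016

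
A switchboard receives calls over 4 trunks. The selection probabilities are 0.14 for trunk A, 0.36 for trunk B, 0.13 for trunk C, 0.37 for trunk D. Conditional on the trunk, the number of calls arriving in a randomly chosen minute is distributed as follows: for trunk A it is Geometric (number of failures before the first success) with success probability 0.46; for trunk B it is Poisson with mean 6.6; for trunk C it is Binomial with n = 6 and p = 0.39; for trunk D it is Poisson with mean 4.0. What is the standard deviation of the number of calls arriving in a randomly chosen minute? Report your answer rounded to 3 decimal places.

2.864

Per component, A: μ=1.17391, E[X²]=3.93006; B: μ=6.6, E[X²]=50.16; C: μ=2.34, E[X²]=6.903; D: μ=4, E[X²]=20.
E[X] = 0.14·1.17391 + 0.36·6.6 + 0.13·2.34 + 0.37·4 = 4.32455.
E[X²] = 0.14·3.93006 + 0.36·50.16 + 0.13·6.903 + 0.37·20 = 26.9052.
Var(X) = E[X²] − (E[X])² = 26.9052 − 18.7017 = 8.20348.
SD(X) = √8.20348 = 2.86417.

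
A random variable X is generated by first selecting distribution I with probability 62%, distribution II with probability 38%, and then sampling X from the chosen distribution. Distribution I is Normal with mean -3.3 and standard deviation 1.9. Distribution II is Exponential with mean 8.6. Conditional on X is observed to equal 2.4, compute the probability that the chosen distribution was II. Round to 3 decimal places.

0.959

Likelihoods f(2.4 | ·): I: 0.00233255; II: 0.0879636.
Posterior ∝ prior × likelihood. Numerator for II: 0.38·0.0879636 = 0.0334262.
Normalizing constant: 0.62·0.00233255 + 0.38·0.0879636 = 0.0348724.
P(II | observation) = 0.0334262 / 0.0348724 = 0.958529.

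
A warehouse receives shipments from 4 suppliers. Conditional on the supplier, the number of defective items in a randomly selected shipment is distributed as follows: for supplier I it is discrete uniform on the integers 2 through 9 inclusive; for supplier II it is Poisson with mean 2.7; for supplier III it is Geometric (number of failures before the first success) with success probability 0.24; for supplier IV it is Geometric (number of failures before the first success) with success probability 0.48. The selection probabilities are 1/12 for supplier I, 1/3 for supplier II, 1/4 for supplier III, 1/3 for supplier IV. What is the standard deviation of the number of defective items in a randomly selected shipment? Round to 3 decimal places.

Per component, I: μ=5.5, E[X²]=35.5; II: μ=2.7, E[X²]=9.99; III: μ=3.16667, E[X²]=23.2222; IV: μ=1.08333, E[X²]=3.43056.
E[X] = 0.0833333·5.5 + 0.333333·2.7 + 0.25·3.16667 + 0.333333·1.08333 = 2.51111.
E[X²] = 0.0833333·35.5 + 0.333333·9.99 + 0.25·23.2222 + 0.333333·3.43056 = 13.2374.
Var(X) = E[X²] − (E[X])² = 13.2374 − 6.30568 = 6.93173.
SD(X) = √6.93173 = 2.63282.

2.633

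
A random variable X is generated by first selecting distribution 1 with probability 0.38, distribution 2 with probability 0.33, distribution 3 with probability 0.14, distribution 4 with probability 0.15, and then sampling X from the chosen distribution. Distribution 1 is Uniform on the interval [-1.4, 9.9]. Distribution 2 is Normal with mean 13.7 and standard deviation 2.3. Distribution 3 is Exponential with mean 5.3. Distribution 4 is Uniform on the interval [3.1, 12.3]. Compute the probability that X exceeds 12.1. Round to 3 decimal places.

Conditional on each component, P(X > 12.1): 1: 0; 2: 0.756677; 3: 0.101976; 4: 0.0217391.
By total probability, P(X > 12.1) = 0.38·0 + 0.33·0.756677 + 0.14·0.101976 + 0.15·0.0217391 = 0.267241.

0.267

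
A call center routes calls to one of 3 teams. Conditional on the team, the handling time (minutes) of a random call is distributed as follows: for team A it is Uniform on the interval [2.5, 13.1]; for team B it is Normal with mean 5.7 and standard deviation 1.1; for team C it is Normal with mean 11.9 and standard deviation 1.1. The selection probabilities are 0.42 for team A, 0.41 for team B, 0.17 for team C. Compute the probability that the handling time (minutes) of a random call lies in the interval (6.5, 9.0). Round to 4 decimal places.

0.1950

Conditional on each team, P(6.5 < X < 9.0): A: 0.235849; B: 0.23218; C: 0.00418954.
By total probability, P(6.5 < X < 9.0) = 0.42·0.235849 + 0.41·0.23218 + 0.17·0.00418954 = 0.194962.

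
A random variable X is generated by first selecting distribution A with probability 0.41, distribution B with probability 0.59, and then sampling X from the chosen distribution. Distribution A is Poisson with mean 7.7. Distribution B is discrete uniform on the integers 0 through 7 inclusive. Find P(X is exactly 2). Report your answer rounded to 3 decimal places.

Conditional on each component, P(X = 2): A: 0.0134241; B: 0.125.
By total probability, P(X = 2) = 0.41·0.0134241 + 0.59·0.125 = 0.0792539.

0.079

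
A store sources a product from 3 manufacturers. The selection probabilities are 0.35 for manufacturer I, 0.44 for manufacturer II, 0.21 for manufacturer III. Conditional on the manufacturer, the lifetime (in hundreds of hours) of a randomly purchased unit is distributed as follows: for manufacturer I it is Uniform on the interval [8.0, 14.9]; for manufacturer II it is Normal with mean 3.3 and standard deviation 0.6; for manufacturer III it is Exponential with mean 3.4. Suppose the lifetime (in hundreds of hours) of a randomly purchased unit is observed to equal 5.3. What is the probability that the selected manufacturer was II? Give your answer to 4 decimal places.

Likelihoods f(5.3 | ·): I: 0; II: 0.00257046; III: 0.0618775.
Posterior ∝ prior × likelihood. Numerator for II: 0.44·0.00257046 = 0.001131.
Normalizing constant: 0.35·0 + 0.44·0.00257046 + 0.21·0.0618775 = 0.0141253.
P(II | observation) = 0.001131 / 0.0141253 = 0.0800696.

0.0801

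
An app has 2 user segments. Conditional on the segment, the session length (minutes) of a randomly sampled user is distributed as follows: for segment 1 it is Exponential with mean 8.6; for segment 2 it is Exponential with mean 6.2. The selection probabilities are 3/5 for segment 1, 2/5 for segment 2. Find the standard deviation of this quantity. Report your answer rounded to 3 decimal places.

7.819

Per component, 1: μ=8.6, E[X²]=147.92; 2: μ=6.2, E[X²]=76.88.
E[X] = 0.6·8.6 + 0.4·6.2 = 7.64.
E[X²] = 0.6·147.92 + 0.4·76.88 = 119.504.
Var(X) = E[X²] − (E[X])² = 119.504 − 58.3696 = 61.1344.
SD(X) = √61.1344 = 7.81885.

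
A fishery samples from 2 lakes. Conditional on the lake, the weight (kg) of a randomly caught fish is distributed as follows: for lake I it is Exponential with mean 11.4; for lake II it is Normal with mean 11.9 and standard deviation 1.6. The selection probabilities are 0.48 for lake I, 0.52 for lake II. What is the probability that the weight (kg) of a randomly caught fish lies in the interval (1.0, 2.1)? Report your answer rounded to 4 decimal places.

Conditional on each lake, P(1.0 < X < 2.1): I: 0.0842573; II: 4.48622e-10.
By total probability, P(1.0 < X < 2.1) = 0.48·0.0842573 + 0.52·4.48622e-10 = 0.0404435.

0.0404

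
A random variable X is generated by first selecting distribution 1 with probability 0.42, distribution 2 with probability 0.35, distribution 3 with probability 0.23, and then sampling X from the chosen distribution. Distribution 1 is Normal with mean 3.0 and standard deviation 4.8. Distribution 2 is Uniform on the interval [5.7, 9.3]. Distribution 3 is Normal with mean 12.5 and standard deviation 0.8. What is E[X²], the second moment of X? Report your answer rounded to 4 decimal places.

For each component E[X²] = Var + (mean)², giving 1: 32.04; 2: 57.33; 3: 156.89.
Overall E[X²] = 0.42·32.04 + 0.35·57.33 + 0.23·156.89 = 69.607.

69.6070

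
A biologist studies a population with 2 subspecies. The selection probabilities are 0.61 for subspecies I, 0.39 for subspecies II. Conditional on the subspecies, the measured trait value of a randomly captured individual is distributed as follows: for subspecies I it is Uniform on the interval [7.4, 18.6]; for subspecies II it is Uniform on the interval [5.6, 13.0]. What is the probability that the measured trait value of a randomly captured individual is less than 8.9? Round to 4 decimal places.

0.2556

Conditional on each subspecies, P(X < 8.9): I: 0.133929; II: 0.445946.
By total probability, P(X < 8.9) = 0.61·0.133929 + 0.39·0.445946 = 0.255615.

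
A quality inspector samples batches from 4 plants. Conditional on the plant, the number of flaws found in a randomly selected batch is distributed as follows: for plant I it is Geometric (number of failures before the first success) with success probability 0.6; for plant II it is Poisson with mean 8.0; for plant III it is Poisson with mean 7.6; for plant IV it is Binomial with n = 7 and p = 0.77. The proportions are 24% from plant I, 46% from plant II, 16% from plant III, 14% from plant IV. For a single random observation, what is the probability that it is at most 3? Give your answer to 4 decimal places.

Conditional on each plant, P(X ≤ 3): I: 0.9744; II: 0.0423801; III: 0.0553713; IV: 0.0535606.
By total probability, P(X ≤ 3) = 0.24·0.9744 + 0.46·0.0423801 + 0.16·0.0553713 + 0.14·0.0535606 = 0.269709.

0.2697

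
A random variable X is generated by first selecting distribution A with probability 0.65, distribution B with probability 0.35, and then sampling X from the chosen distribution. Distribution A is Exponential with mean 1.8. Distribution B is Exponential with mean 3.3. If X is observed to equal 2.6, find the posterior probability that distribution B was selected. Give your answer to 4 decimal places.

0.3616

Likelihoods f(2.6 | ·): A: 0.131043; B: 0.137821.
Posterior ∝ prior × likelihood. Numerator for B: 0.35·0.137821 = 0.0482373.
Normalizing constant: 0.65·0.131043 + 0.35·0.137821 = 0.133415.
P(B | observation) = 0.0482373 / 0.133415 = 0.361558.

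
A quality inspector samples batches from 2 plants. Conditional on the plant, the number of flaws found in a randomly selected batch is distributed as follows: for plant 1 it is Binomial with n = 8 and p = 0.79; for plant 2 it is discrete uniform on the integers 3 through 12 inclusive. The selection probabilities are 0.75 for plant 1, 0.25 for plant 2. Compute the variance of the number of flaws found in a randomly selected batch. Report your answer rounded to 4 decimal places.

3.3190

Per component, 1: μ=6.32, E[X²]=41.2696; 2: μ=7.5, E[X²]=64.5.
E[X] = 0.75·6.32 + 0.25·7.5 = 6.615.
E[X²] = 0.75·41.2696 + 0.25·64.5 = 47.0772.
Var(X) = E[X²] − (E[X])² = 47.0772 − 43.7582 = 3.31898.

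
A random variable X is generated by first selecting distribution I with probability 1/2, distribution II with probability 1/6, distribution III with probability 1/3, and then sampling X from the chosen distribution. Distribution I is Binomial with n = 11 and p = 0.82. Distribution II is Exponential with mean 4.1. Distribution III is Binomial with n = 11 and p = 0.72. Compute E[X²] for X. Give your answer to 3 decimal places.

For each component E[X²] = Var + (mean)², giving I: 82.984; II: 33.62; III: 64.944.
Overall E[X²] = 0.5·82.984 + 0.166667·33.62 + 0.333333·64.944 = 68.7433.

68.743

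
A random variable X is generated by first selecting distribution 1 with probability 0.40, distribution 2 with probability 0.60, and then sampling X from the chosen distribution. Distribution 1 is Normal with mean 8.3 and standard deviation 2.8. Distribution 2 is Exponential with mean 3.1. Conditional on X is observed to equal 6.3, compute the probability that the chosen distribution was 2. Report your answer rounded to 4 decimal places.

0.3648

Likelihoods f(6.3 | ·): 1: 0.110398; 2: 0.0422707.
Posterior ∝ prior × likelihood. Numerator for 2: 0.6·0.0422707 = 0.0253624.
Normalizing constant: 0.4·0.110398 + 0.6·0.0422707 = 0.0695218.
P(2 | observation) = 0.0253624 / 0.0695218 = 0.364813.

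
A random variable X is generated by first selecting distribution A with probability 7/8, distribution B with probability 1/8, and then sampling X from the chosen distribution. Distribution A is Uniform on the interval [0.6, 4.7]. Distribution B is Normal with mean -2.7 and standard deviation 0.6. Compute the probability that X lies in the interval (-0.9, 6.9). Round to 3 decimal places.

0.875

Conditional on each component, P(-0.9 < X < 6.9): A: 1; B: 0.0013499.
By total probability, P(-0.9 < X < 6.9) = 0.875·1 + 0.125·0.0013499 = 0.875169.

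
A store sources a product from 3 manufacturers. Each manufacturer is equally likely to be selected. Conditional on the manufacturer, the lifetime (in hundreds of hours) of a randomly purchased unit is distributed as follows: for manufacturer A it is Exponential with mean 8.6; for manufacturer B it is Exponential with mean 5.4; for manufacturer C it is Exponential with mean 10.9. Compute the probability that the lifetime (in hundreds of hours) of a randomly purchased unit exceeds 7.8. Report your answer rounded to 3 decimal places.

0.376

Conditional on each manufacturer, P(X > 7.8): A: 0.403743; B: 0.235877; C: 0.4889.
By total probability, P(X > 7.8) = 0.333333·0.403743 + 0.333333·0.235877 + 0.333333·0.4889 = 0.376174.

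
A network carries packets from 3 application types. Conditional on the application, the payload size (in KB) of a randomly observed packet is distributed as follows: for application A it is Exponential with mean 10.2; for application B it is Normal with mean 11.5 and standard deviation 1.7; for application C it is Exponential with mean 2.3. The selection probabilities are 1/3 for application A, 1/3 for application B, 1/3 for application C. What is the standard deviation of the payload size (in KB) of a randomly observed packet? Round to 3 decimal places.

7.344

Per component, A: μ=10.2, E[X²]=208.08; B: μ=11.5, E[X²]=135.14; C: μ=2.3, E[X²]=10.58.
E[X] = 0.333333·10.2 + 0.333333·11.5 + 0.333333·2.3 = 8.
E[X²] = 0.333333·208.08 + 0.333333·135.14 + 0.333333·10.58 = 117.933.
Var(X) = E[X²] − (E[X])² = 117.933 − 64 = 53.9333.
SD(X) = √53.9333 = 7.34393.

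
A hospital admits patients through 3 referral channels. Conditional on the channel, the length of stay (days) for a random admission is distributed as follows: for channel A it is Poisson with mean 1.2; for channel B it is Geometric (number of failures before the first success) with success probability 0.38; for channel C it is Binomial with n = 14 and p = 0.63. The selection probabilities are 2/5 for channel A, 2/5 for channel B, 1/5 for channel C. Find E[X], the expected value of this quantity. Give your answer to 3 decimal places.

Component means — A: 1.2; B: 1.63158; C: 8.82.
E[X] = 0.4·1.2 + 0.4·1.63158 + 0.2·8.82 = 2.89663.

2.897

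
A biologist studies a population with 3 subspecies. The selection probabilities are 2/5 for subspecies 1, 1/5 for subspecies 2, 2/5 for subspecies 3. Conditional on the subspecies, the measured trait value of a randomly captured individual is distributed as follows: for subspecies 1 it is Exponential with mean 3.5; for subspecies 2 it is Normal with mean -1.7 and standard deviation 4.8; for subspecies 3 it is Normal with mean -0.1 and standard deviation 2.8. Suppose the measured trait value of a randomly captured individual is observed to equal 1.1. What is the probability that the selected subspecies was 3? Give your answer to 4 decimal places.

Likelihoods f(1.1 | ·): 1: 0.20866; 2: 0.0701098; 3: 0.129977.
Posterior ∝ prior × likelihood. Numerator for 3: 0.4·0.129977 = 0.051991.
Normalizing constant: 0.4·0.20866 + 0.2·0.0701098 + 0.4·0.129977 = 0.149477.
P(3 | observation) = 0.051991 / 0.149477 = 0.347819.

0.3478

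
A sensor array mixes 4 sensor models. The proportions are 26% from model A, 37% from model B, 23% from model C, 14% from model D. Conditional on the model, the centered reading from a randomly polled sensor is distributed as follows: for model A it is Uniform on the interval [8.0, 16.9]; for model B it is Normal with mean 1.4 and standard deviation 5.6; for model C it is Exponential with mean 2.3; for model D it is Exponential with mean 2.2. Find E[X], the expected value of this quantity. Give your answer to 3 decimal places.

4.592

Component means — A: 12.45; B: 1.4; C: 2.3; D: 2.2.
E[X] = 0.26·12.45 + 0.37·1.4 + 0.23·2.3 + 0.14·2.2 = 4.592.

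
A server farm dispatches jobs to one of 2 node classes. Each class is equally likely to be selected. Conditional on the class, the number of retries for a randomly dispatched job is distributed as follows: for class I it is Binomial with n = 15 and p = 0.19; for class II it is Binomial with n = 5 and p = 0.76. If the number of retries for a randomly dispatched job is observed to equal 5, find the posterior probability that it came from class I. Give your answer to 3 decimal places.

Likelihoods P(X=5 | ·): I: 0.0904011; II: 0.253553.
Posterior ∝ prior × likelihood. Numerator for I: 0.5·0.0904011 = 0.0452005.
Normalizing constant: 0.5·0.0904011 + 0.5·0.253553 = 0.171977.
P(I | observation) = 0.0452005 / 0.171977 = 0.262829.

0.263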